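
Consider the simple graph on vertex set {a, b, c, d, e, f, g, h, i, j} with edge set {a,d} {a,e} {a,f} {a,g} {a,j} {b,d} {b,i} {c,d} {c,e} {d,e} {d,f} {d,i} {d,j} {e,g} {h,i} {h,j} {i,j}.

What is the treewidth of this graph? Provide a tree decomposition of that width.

Treewidth 2.
One optimal decomposition is:
Bags: B1 = {a, e, g}  B2 = {a, d, e}  B3 = {a, d, j}  B4 = {d, i, j}  B5 = {h, i, j}  B6 = {b, d, i}  B7 = {a, d, f}  B8 = {c, d, e}
Tree: B1–B2, B2–B3, B3–B4, B4–B5, B4–B6, B2–B7, B2–B8

The largest bag has 3 vertices, giving width 2; this decomposition certifies tw(G) ≤ 2. For the lower bound, the 3 vertices {c, d, e} are pairwise adjacent, and any tree decomposition puts a clique entirely inside one bag — forcing width ≥ 2. Therefore the treewidth is 2.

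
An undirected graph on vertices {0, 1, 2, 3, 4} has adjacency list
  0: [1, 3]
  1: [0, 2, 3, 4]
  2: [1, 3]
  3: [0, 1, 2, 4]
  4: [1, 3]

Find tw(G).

2

A width-2 tree decomposition is:
Bags: B1 = {0, 1, 3}  B2 = {1, 3, 4}  B3 = {1, 2, 3}
Tree: B1–B2, B2–B3
Every bag has size at most 3, so the width is 3 − 1 = 2 and tw(G) ≤ 2. For the lower bound, the 3 vertices {0, 1, 3} are pairwise adjacent, and any tree decomposition puts a clique entirely inside one bag — forcing width ≥ 2. Hence tw(G) = 2 exactly.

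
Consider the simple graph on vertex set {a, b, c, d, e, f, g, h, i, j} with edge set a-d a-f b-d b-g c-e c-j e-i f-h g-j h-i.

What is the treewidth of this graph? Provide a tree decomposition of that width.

Every bag has size at most 3, so the width is 3 − 1 = 2 and tw(G) ≤ 2. For the lower bound, G contains the cycle g–b–d–a–f–h–i–e–c–j–g, so G is not a forest; only forests have treewidth ≤ 1, hence tw(G) ≥ 2. Hence tw(G) = 2 exactly.

Treewidth 2.
One such decomposition:
Bags: B1 = {b, d, g}  B2 = {a, d, g}  B3 = {a, f, g}  B4 = {f, g, h}  B5 = {g, h, i}  B6 = {e, g, i}  B7 = {c, e, g}  B8 = {c, g, j}
Tree: B1–B2, B2–B3, B3–B4, B4–B5, B5–B6, B6–B7, B7–B8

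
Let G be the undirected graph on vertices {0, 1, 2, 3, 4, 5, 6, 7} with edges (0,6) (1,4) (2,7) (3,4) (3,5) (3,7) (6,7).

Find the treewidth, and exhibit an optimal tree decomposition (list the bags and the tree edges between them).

Treewidth 1.
One optimal decomposition is:
Bags: B1 = {6, 7}  B2 = {3, 7}  B3 = {3, 5}  B4 = {2, 7}  B5 = {0, 6}  B6 = {3, 4}  B7 = {1, 4}
Tree: B1–B2, B2–B3, B2–B4, B1–B5, B2–B6, B6–B7

Each bag holds 2 vertices, so the decomposition has width 1, which upper-bounds the treewidth. G has an edge, so its treewidth is at least 1. Combining the bounds, tw(G) = 1.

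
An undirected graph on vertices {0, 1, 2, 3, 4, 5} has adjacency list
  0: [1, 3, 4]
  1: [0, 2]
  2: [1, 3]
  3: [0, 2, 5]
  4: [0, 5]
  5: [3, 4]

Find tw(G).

2

A width-2 tree decomposition is:
Bags: B1 = {3, 4, 5}  B2 = {0, 3, 4}  B3 = {0, 2, 3}  B4 = {0, 1, 2}
Tree: B1–B2, B2–B3, B3–B4
Each bag holds 3 vertices, so the decomposition has width 2, which upper-bounds the treewidth. The edges 5–4–0–3–5 form a cycle, so G is not a tree and its treewidth is at least 2. The upper and lower bounds meet at 2, so that is the treewidth.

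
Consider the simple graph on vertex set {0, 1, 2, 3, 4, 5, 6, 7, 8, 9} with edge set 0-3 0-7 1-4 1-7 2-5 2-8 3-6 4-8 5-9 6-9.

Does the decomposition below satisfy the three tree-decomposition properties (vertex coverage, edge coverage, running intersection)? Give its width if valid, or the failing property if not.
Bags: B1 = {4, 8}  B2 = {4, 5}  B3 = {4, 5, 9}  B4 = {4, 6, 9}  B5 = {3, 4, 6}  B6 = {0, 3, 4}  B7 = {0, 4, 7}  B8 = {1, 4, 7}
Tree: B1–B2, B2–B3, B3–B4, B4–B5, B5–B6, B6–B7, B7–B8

A tree decomposition must satisfy three properties: every vertex lies in some bag; for every edge, both endpoints lie together in some bag; and for every vertex, the bags containing it form a connected subtree. Here vertex 2 appears in no bag, so the decomposition is invalid.

No — vertex 2 appears in no bag.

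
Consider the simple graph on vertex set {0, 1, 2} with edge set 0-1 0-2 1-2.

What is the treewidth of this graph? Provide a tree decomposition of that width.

With just one bag of size 3, the width is 3 − 1 = 2, so tw(G) ≤ 2. Conversely, {0, 1, 2} is a clique of size 3, and the vertices of any clique must share a bag in every tree decomposition; so some bag has ≥ 3 vertices and tw(G) ≥ 2. The upper and lower bounds meet at 2, so that is the treewidth.

Treewidth 2.
One optimal decomposition is:
Bags: B1 = {0, 1, 2}
Tree: (single bag)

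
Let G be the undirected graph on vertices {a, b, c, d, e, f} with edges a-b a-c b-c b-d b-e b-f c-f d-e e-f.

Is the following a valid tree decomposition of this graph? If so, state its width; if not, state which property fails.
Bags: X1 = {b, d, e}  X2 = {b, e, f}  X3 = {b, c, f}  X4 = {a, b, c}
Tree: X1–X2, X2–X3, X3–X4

Yes; width 2.

Every vertex of G appears in some bag (union = {a, b, c, d, e, f}); every edge is covered by a bag; and for each vertex v the set of bags containing v is connected in the bag tree. The decomposition is therefore valid. The largest bag has 3 vertices, so the width is 2.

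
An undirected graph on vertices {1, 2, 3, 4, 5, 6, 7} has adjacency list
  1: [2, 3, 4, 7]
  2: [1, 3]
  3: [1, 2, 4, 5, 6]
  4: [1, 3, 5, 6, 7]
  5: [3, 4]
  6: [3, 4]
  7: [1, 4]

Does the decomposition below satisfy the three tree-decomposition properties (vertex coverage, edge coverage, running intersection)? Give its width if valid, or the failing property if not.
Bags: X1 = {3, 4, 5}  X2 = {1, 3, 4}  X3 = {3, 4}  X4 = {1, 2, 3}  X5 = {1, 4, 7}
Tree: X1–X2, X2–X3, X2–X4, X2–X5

A tree decomposition must satisfy three properties: every vertex lies in some bag; for every edge, both endpoints lie together in some bag; and for every vertex, the bags containing it form a connected subtree. Here vertex 6 appears in no bag, so the decomposition is invalid.

No — vertex 6 appears in no bag.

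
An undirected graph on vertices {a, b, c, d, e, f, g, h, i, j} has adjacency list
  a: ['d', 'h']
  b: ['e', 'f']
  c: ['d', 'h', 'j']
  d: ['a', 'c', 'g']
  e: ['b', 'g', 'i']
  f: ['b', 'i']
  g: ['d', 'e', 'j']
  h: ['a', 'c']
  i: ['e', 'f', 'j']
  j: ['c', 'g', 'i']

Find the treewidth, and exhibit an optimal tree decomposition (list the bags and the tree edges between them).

Each bag holds 3 vertices, so the decomposition has width 2, which upper-bounds the treewidth. Since f–b–e–i–f is a cycle in G, G is not acyclic. Forests are exactly the graphs of treewidth ≤ 1, so tw(G) ≥ 2. Hence tw(G) = 2 exactly.

Treewidth 2.
One such decomposition:
Bags: B1 = {b, f, i}  B2 = {b, e, i}  B3 = {e, i, j}  B4 = {e, g, j}  B5 = {c, g, j}  B6 = {c, d, g}  B7 = {c, d, h}  B8 = {a, d, h}
Tree: B1–B2, B2–B3, B3–B4, B4–B5, B5–B6, B6–B7, B7–B8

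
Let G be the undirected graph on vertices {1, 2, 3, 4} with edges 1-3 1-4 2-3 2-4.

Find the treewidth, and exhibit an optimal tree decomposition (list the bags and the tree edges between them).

Treewidth 2.
Bags: B1 = {1, 2, 4}  B2 = {1, 2, 3}
Tree: B1–B2

Each bag holds 3 vertices, so the decomposition has width 2, which upper-bounds the treewidth. The edges 1–4–2–3–1 form a cycle, so G is not a tree and its treewidth is at least 2. Hence tw(G) = 2 exactly.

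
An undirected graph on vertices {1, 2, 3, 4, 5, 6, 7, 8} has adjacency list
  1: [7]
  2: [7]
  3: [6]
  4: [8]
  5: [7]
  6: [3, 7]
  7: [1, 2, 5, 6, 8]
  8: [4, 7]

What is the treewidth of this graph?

A width-1 tree decomposition is:
Bags: B1 = {2, 7}  B2 = {7, 8}  B3 = {1, 7}  B4 = {6, 7}  B5 = {4, 8}  B6 = {3, 6}  B7 = {5, 7}
Tree: B1–B2, B2–B3, B3–B4, B2–B5, B4–B6, B3–B7
Every bag has size at most 2, so the width is 2 − 1 = 1 and tw(G) ≤ 1. Since G has at least one edge (e.g. 7–2), it is not an edgeless graph, so tw(G) ≥ 1. Therefore the treewidth is 1.

1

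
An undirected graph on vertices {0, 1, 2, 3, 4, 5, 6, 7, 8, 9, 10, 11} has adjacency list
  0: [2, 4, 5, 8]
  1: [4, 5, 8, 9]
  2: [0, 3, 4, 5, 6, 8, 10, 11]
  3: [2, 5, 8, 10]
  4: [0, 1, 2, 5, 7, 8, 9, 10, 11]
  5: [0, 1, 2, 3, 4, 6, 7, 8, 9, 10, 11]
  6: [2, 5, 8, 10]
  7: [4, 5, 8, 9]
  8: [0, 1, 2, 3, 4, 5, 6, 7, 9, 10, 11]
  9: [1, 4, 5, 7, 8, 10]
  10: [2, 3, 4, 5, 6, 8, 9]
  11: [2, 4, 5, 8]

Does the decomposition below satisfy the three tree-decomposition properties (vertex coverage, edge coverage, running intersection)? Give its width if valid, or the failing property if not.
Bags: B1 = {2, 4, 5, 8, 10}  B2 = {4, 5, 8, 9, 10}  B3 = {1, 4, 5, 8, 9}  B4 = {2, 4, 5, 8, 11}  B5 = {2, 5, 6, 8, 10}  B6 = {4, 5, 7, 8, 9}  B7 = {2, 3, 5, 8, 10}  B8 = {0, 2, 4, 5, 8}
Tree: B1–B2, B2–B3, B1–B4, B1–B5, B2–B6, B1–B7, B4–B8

Vertex coverage: the bags together contain {0, 1, 2, 3, 4, 5, 6, 7, 8, 9, 10, 11}, the full vertex set. Edge coverage: each edge of G has both endpoints in at least one bag. Running intersection: for every vertex, the bags containing it form a connected subtree. All three properties hold, so this is a valid tree decomposition of width max|bag| − 1 = 4, and hence tw(G) ≤ 4.

Yes; width 4.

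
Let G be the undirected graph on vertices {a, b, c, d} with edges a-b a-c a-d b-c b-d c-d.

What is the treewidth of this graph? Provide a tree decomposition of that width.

Treewidth 3.
Bags: B1 = {a, b, c, d}
Tree: (single bag)

With just one bag of size 4, the width is 4 − 1 = 3, so tw(G) ≤ 3. Conversely, {a, b, c, d} is a clique of size 4, and the vertices of any clique must share a bag in every tree decomposition; so some bag has ≥ 4 vertices and tw(G) ≥ 3. Hence tw(G) = 3 exactly.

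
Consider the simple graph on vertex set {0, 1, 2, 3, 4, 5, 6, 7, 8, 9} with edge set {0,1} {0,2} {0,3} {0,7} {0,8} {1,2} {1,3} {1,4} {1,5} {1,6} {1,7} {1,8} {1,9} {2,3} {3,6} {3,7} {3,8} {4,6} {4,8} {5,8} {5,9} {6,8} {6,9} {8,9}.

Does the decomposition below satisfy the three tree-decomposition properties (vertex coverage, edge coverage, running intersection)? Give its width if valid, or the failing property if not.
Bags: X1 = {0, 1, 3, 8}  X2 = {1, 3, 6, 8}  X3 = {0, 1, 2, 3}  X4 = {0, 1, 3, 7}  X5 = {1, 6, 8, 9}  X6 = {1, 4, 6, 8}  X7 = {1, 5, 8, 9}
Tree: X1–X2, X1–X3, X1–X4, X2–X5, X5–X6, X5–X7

Yes; width 3.

Checking the three conditions: (i) the bags cover all of {0, 1, 2, 3, 4, 5, 6, 7, 8, 9}; (ii) for each edge, some bag contains both endpoints; (iii) the bags containing any fixed vertex form a subtree. All hold, so the decomposition is valid with width 4 − 1 = 3.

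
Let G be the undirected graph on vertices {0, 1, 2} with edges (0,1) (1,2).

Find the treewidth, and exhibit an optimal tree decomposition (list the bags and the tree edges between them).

Treewidth 1.
One optimal decomposition is:
Bags: B1 = {1, 2}  B2 = {0, 1}
Tree: B1–B2

Every bag has size at most 2, so the width is 2 − 1 = 1 and tw(G) ≤ 1. Any graph with an edge has treewidth ≥ 1, and G has the edge 2–1. Combining the bounds, tw(G) = 1.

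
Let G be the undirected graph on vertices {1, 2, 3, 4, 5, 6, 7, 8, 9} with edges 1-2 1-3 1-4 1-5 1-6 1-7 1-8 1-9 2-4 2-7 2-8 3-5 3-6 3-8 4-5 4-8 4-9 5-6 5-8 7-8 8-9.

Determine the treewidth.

3

A width-3 tree decomposition is:
Bags: B1 = {1, 4, 5, 8}  B2 = {1, 3, 5, 8}  B3 = {1, 4, 8, 9}  B4 = {1, 2, 4, 8}  B5 = {1, 3, 5, 6}  B6 = {1, 2, 7, 8}
Tree: B1–B2, B1–B3, B3–B4, B2–B5, B4–B6
Every bag has size at most 4, so the width is 4 − 1 = 3 and tw(G) ≤ 3. For the lower bound, the 4 vertices {1, 3, 5, 8} are pairwise adjacent, and any tree decomposition puts a clique entirely inside one bag — forcing width ≥ 3. Therefore the treewidth is 3.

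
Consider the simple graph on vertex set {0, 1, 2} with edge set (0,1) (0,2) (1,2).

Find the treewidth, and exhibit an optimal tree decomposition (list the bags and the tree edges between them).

A single bag containing all 3 vertices is trivially a valid decomposition of width 2. On the other hand G contains the 3-clique {0, 1, 2}. A clique must lie in a single bag of any decomposition, so no decomposition can have width below 2. Therefore the treewidth is 2.

Treewidth 2.
Bags: B1 = {0, 1, 2}
Tree: (single bag)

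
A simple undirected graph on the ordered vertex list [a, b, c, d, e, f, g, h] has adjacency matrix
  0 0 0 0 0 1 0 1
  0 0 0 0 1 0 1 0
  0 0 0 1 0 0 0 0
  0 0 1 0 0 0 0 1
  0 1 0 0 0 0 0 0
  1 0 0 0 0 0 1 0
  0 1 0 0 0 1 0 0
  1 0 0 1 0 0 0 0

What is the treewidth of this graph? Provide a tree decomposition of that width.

The largest bag has 2 vertices, giving width 1; this decomposition certifies tw(G) ≤ 1. G has an edge, so its treewidth is at least 1. Hence tw(G) = 1 exactly.

Treewidth 1.
One optimal decomposition is:
Bags: B1 = {b, e}  B2 = {b, g}  B3 = {f, g}  B4 = {a, f}  B5 = {a, h}  B6 = {d, h}  B7 = {c, d}
Tree: B1–B2, B2–B3, B3–B4, B4–B5, B5–B6, B6–B7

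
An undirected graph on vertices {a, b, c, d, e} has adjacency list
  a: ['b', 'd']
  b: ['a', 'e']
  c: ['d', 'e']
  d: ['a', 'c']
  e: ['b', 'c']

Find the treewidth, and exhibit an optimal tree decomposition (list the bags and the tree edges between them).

Every bag has size at most 3, so the width is 3 − 1 = 2 and tw(G) ≤ 2. Since b–a–d–c–e–b is a cycle in G, G is not acyclic. Forests are exactly the graphs of treewidth ≤ 1, so tw(G) ≥ 2. Therefore the treewidth is 2.

Treewidth 2.
One such decomposition:
Bags: B1 = {a, b, d}  B2 = {b, c, d}  B3 = {b, c, e}
Tree: B1–B2, B2–B3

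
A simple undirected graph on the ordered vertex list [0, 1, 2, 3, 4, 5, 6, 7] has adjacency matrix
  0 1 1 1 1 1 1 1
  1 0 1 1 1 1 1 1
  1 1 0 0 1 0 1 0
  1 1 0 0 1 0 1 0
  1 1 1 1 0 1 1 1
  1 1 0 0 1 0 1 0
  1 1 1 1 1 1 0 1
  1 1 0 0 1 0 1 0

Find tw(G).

4

A width-4 tree decomposition is:
Bags: B1 = {0, 1, 4, 6, 7}  B2 = {0, 1, 4, 5, 6}  B3 = {0, 1, 2, 4, 6}  B4 = {0, 1, 3, 4, 6}
Tree: B1–B2, B1–B3, B2–B4
Every bag has size at most 5, so the width is 5 − 1 = 4 and tw(G) ≤ 4. For the lower bound, the 5 vertices {0, 1, 2, 4, 6} are pairwise adjacent, and any tree decomposition puts a clique entirely inside one bag — forcing width ≥ 4. Combining the bounds, tw(G) = 4.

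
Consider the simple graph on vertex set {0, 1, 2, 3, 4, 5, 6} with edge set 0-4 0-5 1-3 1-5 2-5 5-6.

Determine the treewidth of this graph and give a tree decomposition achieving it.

Treewidth 1.
One such decomposition:
Bags: B1 = {1, 5}  B2 = {2, 5}  B3 = {1, 3}  B4 = {0, 5}  B5 = {0, 4}  B6 = {5, 6}
Tree: B1–B2, B1–B3, B2–B4, B4–B5, B2–B6

The largest bag has 2 vertices, giving width 1; this decomposition certifies tw(G) ≤ 1. G has an edge, so its treewidth is at least 1. Hence tw(G) = 1 exactly.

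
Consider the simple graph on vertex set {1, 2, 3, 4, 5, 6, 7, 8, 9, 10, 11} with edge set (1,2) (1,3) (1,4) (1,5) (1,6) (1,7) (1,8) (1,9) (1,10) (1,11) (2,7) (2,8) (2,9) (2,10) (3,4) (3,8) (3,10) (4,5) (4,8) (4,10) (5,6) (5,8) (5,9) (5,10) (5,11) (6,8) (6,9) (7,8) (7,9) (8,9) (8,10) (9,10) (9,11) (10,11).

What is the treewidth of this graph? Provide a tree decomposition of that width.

Treewidth 4.
One optimal decomposition is:
Bags: B1 = {1, 5, 9, 10, 11}  B2 = {1, 5, 8, 9, 10}  B3 = {1, 4, 5, 8, 10}  B4 = {1, 2, 8, 9, 10}  B5 = {1, 2, 7, 8, 9}  B6 = {1, 5, 6, 8, 9}  B7 = {1, 3, 4, 8, 10}
Tree: B1–B2, B2–B3, B2–B4, B4–B5, B2–B6, B3–B7

The largest bag has 5 vertices, giving width 4; this decomposition certifies tw(G) ≤ 4. Conversely, {1, 2, 8, 9, 10} is a clique of size 5, and the vertices of any clique must share a bag in every tree decomposition; so some bag has ≥ 5 vertices and tw(G) ≥ 4. Therefore the treewidth is 4.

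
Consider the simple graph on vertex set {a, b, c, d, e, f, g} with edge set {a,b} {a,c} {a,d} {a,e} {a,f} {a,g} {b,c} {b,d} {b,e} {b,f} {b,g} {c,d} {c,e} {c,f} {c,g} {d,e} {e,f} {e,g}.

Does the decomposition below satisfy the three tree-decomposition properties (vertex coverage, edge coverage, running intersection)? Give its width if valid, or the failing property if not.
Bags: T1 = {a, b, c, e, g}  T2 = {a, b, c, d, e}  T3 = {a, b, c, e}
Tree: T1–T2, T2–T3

No — vertex f appears in no bag.

A tree decomposition must satisfy three properties: every vertex lies in some bag; for every edge, both endpoints lie together in some bag; and for every vertex, the bags containing it form a connected subtree. Here vertex f appears in no bag, so the decomposition is invalid.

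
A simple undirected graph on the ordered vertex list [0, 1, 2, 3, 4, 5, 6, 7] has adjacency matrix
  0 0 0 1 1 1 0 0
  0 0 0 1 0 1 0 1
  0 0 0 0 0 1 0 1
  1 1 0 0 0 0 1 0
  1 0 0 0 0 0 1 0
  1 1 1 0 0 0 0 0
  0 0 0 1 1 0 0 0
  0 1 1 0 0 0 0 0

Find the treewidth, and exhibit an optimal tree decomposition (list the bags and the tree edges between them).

Every bag has size at most 3, so the width is 3 − 1 = 2 and tw(G) ≤ 2. Since 2–7–1–5–2 is a cycle in G, G is not acyclic. Forests are exactly the graphs of treewidth ≤ 1, so tw(G) ≥ 2. The upper and lower bounds meet at 2, so that is the treewidth.

Treewidth 2.
One such decomposition:
Bags: B1 = {2, 5, 7}  B2 = {1, 5, 7}  B3 = {0, 1, 5}  B4 = {0, 1, 3}  B5 = {0, 3, 4}  B6 = {3, 4, 6}
Tree: B1–B2, B2–B3, B3–B4, B4–B5, B5–B6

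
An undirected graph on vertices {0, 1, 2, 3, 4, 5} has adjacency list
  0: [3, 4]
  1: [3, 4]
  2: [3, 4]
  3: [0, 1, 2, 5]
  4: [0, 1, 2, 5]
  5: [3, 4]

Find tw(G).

A width-2 tree decomposition is:
Bags: B1 = {0, 3, 4}  B2 = {2, 3, 4}  B3 = {3, 4, 5}  B4 = {1, 3, 4}
Tree: B1–B2, B2–B3, B3–B4
Each bag holds 3 vertices, so the decomposition has width 2, which upper-bounds the treewidth. For the lower bound, G contains the cycle 0–4–2–3–0, so G is not a forest; only forests have treewidth ≤ 1, hence tw(G) ≥ 2. Hence tw(G) = 2 exactly.

2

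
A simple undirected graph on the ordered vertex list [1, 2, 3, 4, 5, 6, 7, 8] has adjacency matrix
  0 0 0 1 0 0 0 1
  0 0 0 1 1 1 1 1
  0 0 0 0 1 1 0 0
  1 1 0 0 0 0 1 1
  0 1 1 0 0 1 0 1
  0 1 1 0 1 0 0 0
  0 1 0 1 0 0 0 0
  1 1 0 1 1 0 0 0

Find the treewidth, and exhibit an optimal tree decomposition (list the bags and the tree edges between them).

Treewidth 2.
One optimal decomposition is:
Bags: B1 = {2, 4, 8}  B2 = {2, 4, 7}  B3 = {1, 4, 8}  B4 = {2, 5, 8}  B5 = {2, 5, 6}  B6 = {3, 5, 6}
Tree: B1–B2, B1–B3, B1–B4, B4–B5, B5–B6

Each bag holds 3 vertices, so the decomposition has width 2, which upper-bounds the treewidth. For the lower bound, the 3 vertices {1, 4, 8} are pairwise adjacent, and any tree decomposition puts a clique entirely inside one bag — forcing width ≥ 2. Therefore the treewidth is 2.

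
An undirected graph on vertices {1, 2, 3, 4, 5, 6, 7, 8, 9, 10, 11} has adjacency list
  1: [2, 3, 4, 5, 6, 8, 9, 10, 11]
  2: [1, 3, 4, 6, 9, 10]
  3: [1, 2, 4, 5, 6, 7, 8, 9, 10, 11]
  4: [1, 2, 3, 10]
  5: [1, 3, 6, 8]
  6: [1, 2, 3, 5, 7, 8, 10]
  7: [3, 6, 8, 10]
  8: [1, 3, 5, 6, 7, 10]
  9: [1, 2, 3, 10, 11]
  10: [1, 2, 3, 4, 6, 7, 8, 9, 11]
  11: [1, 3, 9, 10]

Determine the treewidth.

4

A width-4 tree decomposition is:
Bags: B1 = {1, 2, 3, 9, 10}  B2 = {1, 2, 3, 4, 10}  B3 = {1, 2, 3, 6, 10}  B4 = {1, 3, 6, 8, 10}  B5 = {1, 3, 5, 6, 8}  B6 = {1, 3, 9, 10, 11}  B7 = {3, 6, 7, 8, 10}
Tree: B1–B2, B2–B3, B3–B4, B4–B5, B1–B6, B4–B7
Every bag has size at most 5, so the width is 5 − 1 = 4 and tw(G) ≤ 4. For the lower bound, the 5 vertices {1, 3, 6, 8, 10} are pairwise adjacent, and any tree decomposition puts a clique entirely inside one bag — forcing width ≥ 4. Hence tw(G) = 4 exactly.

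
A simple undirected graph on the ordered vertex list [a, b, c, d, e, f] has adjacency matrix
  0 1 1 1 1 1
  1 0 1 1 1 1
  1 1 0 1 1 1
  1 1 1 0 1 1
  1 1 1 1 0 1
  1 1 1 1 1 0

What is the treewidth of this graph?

5

A width-5 tree decomposition is:
Bags: B1 = {a, b, c, d, e, f}
Tree: (single bag)
With just one bag of size 6, the width is 6 − 1 = 5, so tw(G) ≤ 5. Conversely, {a, b, c, d, e, f} is a clique of size 6, and the vertices of any clique must share a bag in every tree decomposition; so some bag has ≥ 6 vertices and tw(G) ≥ 5. Hence tw(G) = 5 exactly.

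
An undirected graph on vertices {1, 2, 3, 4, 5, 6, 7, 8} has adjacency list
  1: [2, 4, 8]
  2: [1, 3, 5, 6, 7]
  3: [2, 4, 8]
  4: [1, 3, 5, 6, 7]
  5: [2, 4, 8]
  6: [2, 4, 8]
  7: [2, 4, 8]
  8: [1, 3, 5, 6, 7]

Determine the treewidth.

3

A width-3 tree decomposition is:
Bags: B1 = {2, 4, 7, 8}  B2 = {2, 4, 5, 8}  B3 = {2, 3, 4, 8}  B4 = {2, 4, 6, 8}  B5 = {1, 2, 4, 8}
Tree: B1–B2, B2–B3, B3–B4, B4–B5
The largest bag has 4 vertices, giving width 3; this decomposition certifies tw(G) ≤ 3. For the lower bound: the 4 vertex sets {7,8}, {2,5}, {4}, {3} are disjoint, each induces a connected subgraph, and every pair is joined by at least one edge of G. Contracting each set to a single vertex therefore yields K_{4} as a minor, and since treewidth is minor-monotone, tw(G) ≥ tw(K_{4}) = 3. The upper and lower bounds meet at 3, so that is the treewidth.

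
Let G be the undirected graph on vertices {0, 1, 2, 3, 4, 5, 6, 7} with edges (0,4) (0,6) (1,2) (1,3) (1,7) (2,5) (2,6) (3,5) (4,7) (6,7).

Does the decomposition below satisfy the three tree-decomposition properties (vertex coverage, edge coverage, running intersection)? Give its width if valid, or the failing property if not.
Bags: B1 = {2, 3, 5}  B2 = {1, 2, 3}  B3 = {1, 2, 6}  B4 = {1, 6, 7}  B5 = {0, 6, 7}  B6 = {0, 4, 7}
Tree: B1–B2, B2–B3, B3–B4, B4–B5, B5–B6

Every vertex of G appears in some bag (union = {0, 1, 2, 3, 4, 5, 6, 7}); every edge is covered by a bag; and for each vertex v the set of bags containing v is connected in the bag tree. The decomposition is therefore valid. The largest bag has 3 vertices, so the width is 2.

Yes; width 2.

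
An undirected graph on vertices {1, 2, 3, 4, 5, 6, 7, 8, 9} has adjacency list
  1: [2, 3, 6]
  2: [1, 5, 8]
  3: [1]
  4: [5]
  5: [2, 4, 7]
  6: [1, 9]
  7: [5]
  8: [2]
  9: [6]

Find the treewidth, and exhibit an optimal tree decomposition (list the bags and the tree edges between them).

The largest bag has 2 vertices, giving width 1; this decomposition certifies tw(G) ≤ 1. G has an edge, so its treewidth is at least 1. Therefore the treewidth is 1.

Treewidth 1.
One such decomposition:
Bags: B1 = {2, 5}  B2 = {1, 2}  B3 = {2, 8}  B4 = {4, 5}  B5 = {5, 7}  B6 = {1, 6}  B7 = {6, 9}  B8 = {1, 3}
Tree: B1–B2, B2–B3, B1–B4, B4–B5, B2–B6, B6–B7, B6–B8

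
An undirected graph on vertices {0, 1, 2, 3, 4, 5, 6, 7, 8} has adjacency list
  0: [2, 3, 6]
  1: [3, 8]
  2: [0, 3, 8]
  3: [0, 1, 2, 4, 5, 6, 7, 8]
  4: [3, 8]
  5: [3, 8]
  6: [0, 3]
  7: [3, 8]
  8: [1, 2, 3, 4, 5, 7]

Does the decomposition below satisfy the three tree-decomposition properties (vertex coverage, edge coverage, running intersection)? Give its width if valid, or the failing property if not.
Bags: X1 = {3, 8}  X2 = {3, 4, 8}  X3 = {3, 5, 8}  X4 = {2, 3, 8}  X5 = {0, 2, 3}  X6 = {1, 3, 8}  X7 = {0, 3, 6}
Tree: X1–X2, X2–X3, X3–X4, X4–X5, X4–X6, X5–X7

A tree decomposition must satisfy three properties: every vertex lies in some bag; for every edge, both endpoints lie together in some bag; and for every vertex, the bags containing it form a connected subtree. Here vertex 7 appears in no bag, so the decomposition is invalid.

No — vertex 7 appears in no bag.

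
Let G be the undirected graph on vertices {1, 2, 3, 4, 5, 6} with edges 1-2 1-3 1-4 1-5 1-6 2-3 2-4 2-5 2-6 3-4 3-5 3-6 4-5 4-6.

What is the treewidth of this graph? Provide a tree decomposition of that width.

The largest bag has 5 vertices, giving width 4; this decomposition certifies tw(G) ≤ 4. On the other hand G contains the 5-clique {1, 2, 3, 4, 5}. A clique must lie in a single bag of any decomposition, so no decomposition can have width below 4. Hence tw(G) = 4 exactly.

Treewidth 4.
One optimal decomposition is:
Bags: B1 = {1, 2, 3, 4, 5}  B2 = {1, 2, 3, 4, 6}
Tree: B1–B2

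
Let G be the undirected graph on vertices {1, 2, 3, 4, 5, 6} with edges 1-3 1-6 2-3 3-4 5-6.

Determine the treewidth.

1

A width-1 tree decomposition is:
Bags: B1 = {1, 3}  B2 = {2, 3}  B3 = {1, 6}  B4 = {5, 6}  B5 = {3, 4}
Tree: B1–B2, B1–B3, B3–B4, B1–B5
Each bag holds 2 vertices, so the decomposition has width 1, which upper-bounds the treewidth. Since G has at least one edge (e.g. 1–3), it is not an edgeless graph, so tw(G) ≥ 1. The upper and lower bounds meet at 1, so that is the treewidth.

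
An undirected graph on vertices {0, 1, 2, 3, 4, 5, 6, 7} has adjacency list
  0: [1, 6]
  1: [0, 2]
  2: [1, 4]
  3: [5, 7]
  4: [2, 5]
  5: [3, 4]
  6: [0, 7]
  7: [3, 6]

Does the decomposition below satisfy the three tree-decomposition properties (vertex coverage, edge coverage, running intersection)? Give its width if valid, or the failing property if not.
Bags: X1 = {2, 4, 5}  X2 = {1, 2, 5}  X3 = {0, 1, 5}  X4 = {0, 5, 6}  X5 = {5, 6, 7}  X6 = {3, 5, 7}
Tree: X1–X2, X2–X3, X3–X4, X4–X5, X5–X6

Yes; width 2.

Every vertex of G appears in some bag (union = {0, 1, 2, 3, 4, 5, 6, 7}); every edge is covered by a bag; and for each vertex v the set of bags containing v is connected in the bag tree. The decomposition is therefore valid. The largest bag has 3 vertices, so the width is 2.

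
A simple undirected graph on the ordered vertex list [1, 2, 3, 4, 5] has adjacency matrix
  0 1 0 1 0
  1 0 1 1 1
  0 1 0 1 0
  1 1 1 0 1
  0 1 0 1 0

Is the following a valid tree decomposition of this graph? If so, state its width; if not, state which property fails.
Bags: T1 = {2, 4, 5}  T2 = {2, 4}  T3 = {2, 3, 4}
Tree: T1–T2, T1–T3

No — vertex 1 appears in no bag.

A tree decomposition must satisfy three properties: every vertex lies in some bag; for every edge, both endpoints lie together in some bag; and for every vertex, the bags containing it form a connected subtree. Here vertex 1 appears in no bag, so the decomposition is invalid.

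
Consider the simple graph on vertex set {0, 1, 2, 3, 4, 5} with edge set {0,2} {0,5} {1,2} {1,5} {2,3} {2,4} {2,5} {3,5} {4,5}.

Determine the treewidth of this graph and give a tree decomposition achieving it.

Treewidth 2.
One optimal decomposition is:
Bags: B1 = {0, 2, 5}  B2 = {2, 4, 5}  B3 = {2, 3, 5}  B4 = {1, 2, 5}
Tree: B1–B2, B1–B3, B2–B4

Each bag holds 3 vertices, so the decomposition has width 2, which upper-bounds the treewidth. Conversely, {0, 2, 5} is a clique of size 3, and the vertices of any clique must share a bag in every tree decomposition; so some bag has ≥ 3 vertices and tw(G) ≥ 2. Therefore the treewidth is 2.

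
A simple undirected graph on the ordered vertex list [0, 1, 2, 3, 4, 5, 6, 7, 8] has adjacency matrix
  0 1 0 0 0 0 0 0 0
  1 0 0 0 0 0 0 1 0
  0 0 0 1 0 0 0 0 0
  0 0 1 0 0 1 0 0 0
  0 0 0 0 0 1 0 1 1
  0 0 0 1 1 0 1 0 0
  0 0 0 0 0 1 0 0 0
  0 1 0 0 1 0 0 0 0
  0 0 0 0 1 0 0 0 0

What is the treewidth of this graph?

1

A width-1 tree decomposition is:
Bags: B1 = {1, 7}  B2 = {4, 7}  B3 = {4, 8}  B4 = {4, 5}  B5 = {3, 5}  B6 = {0, 1}  B7 = {2, 3}  B8 = {5, 6}
Tree: B1–B2, B2–B3, B2–B4, B4–B5, B1–B6, B5–B7, B4–B8
The largest bag has 2 vertices, giving width 1; this decomposition certifies tw(G) ≤ 1. Since G has at least one edge (e.g. 7–1), it is not an edgeless graph, so tw(G) ≥ 1. Hence tw(G) = 1 exactly.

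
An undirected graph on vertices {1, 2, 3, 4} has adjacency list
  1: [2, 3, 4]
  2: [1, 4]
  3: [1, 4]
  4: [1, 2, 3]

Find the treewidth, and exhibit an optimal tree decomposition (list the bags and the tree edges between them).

Treewidth 2.
One such decomposition:
Bags: B1 = {1, 2, 4}  B2 = {1, 3, 4}
Tree: B1–B2

The largest bag has 3 vertices, giving width 2; this decomposition certifies tw(G) ≤ 2. For the lower bound, the 3 vertices {1, 2, 4} are pairwise adjacent, and any tree decomposition puts a clique entirely inside one bag — forcing width ≥ 2. The upper and lower bounds meet at 2, so that is the treewidth.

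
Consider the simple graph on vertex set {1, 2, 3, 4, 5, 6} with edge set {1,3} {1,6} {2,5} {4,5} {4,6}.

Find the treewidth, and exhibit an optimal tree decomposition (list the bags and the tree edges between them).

Each bag holds 2 vertices, so the decomposition has width 1, which upper-bounds the treewidth. Since G has at least one edge (e.g. 3–1), it is not an edgeless graph, so tw(G) ≥ 1. The upper and lower bounds meet at 1, so that is the treewidth.

Treewidth 1.
Bags: B1 = {1, 3}  B2 = {1, 6}  B3 = {4, 6}  B4 = {4, 5}  B5 = {2, 5}
Tree: B1–B2, B2–B3, B3–B4, B4–B5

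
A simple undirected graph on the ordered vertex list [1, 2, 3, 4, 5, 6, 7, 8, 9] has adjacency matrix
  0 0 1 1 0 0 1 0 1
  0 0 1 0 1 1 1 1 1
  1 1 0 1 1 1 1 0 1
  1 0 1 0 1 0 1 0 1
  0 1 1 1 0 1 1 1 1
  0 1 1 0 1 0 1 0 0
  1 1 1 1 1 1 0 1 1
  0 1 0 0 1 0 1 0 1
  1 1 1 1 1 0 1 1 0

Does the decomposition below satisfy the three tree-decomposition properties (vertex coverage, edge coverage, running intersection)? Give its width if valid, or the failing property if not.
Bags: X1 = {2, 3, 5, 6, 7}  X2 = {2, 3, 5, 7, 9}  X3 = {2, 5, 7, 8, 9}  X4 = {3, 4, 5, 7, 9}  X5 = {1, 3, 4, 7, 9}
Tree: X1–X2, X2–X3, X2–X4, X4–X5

Yes; width 4.

Checking the three conditions: (i) the bags cover all of {1, 2, 3, 4, 5, 6, 7, 8, 9}; (ii) for each edge, some bag contains both endpoints; (iii) the bags containing any fixed vertex form a subtree. All hold, so the decomposition is valid with width 5 − 1 = 4.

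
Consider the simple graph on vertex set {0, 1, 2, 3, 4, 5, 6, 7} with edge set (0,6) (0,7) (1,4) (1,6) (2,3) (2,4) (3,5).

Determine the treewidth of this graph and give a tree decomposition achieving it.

Treewidth 1.
Bags: B1 = {3, 5}  B2 = {2, 3}  B3 = {2, 4}  B4 = {1, 4}  B5 = {1, 6}  B6 = {0, 6}  B7 = {0, 7}
Tree: B1–B2, B2–B3, B3–B4, B4–B5, B5–B6, B6–B7

Every bag has size at most 2, so the width is 2 − 1 = 1 and tw(G) ≤ 1. G has an edge, so its treewidth is at least 1. Combining the bounds, tw(G) = 1.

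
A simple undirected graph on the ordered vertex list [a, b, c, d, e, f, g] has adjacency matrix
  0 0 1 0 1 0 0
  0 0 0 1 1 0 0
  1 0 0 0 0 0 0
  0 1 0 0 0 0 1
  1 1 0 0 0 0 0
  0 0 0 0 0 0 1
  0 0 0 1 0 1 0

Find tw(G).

A width-1 tree decomposition is:
Bags: B1 = {a, c}  B2 = {a, e}  B3 = {b, e}  B4 = {b, d}  B5 = {d, g}  B6 = {f, g}
Tree: B1–B2, B2–B3, B3–B4, B4–B5, B5–B6
The largest bag has 2 vertices, giving width 1; this decomposition certifies tw(G) ≤ 1. G has an edge, so its treewidth is at least 1. The upper and lower bounds meet at 1, so that is the treewidth.

1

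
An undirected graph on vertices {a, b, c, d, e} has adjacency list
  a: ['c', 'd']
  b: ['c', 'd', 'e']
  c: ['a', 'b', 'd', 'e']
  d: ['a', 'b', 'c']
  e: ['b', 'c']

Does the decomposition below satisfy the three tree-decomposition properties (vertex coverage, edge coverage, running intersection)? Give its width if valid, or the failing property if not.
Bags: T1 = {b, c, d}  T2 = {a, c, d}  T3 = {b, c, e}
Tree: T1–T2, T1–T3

Yes; width 2.

Checking the three conditions: (i) the bags cover all of {a, b, c, d, e}; (ii) for each edge, some bag contains both endpoints; (iii) the bags containing any fixed vertex form a subtree. All hold, so the decomposition is valid with width 3 − 1 = 2.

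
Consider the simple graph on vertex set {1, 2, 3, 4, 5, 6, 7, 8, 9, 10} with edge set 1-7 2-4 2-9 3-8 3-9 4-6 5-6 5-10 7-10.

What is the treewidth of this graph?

1

A width-1 tree decomposition is:
Bags: B1 = {3, 8}  B2 = {3, 9}  B3 = {2, 9}  B4 = {2, 4}  B5 = {4, 6}  B6 = {5, 6}  B7 = {5, 10}  B8 = {7, 10}  B9 = {1, 7}
Tree: B1–B2, B2–B3, B3–B4, B4–B5, B5–B6, B6–B7, B7–B8, B8–B9
Each bag holds 2 vertices, so the decomposition has width 1, which upper-bounds the treewidth. G has an edge, so its treewidth is at least 1. The upper and lower bounds meet at 1, so that is the treewidth.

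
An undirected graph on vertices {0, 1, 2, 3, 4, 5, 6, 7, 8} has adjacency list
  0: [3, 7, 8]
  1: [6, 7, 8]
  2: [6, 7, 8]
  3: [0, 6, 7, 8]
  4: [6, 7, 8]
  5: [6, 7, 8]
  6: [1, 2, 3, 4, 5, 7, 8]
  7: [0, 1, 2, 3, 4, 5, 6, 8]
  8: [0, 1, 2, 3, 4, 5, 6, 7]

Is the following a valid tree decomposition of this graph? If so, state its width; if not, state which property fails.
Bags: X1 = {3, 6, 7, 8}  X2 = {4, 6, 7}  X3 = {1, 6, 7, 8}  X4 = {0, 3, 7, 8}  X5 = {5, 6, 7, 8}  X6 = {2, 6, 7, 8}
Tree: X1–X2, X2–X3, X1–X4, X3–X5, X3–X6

No — edge (8,4) lies in no bag.

A tree decomposition must satisfy three properties: every vertex lies in some bag; for every edge, both endpoints lie together in some bag; and for every vertex, the bags containing it form a connected subtree. Here edge (8,4) lies in no bag, so the decomposition is invalid.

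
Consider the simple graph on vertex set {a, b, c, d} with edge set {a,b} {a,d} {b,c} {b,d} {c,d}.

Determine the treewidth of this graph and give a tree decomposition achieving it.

Treewidth 2.
One such decomposition:
Bags: B1 = {a, b, d}  B2 = {b, c, d}
Tree: B1–B2

The largest bag has 3 vertices, giving width 2; this decomposition certifies tw(G) ≤ 2. Conversely, {b, c, d} is a clique of size 3, and the vertices of any clique must share a bag in every tree decomposition; so some bag has ≥ 3 vertices and tw(G) ≥ 2. The upper and lower bounds meet at 2, so that is the treewidth.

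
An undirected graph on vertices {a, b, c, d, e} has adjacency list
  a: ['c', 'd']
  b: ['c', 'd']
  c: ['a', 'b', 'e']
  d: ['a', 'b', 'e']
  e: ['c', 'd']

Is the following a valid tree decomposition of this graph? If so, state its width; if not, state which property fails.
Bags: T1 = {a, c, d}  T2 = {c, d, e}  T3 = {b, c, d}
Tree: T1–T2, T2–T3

Yes; width 2.

Checking the three conditions: (i) the bags cover all of {a, b, c, d, e}; (ii) for each edge, some bag contains both endpoints; (iii) the bags containing any fixed vertex form a subtree. All hold, so the decomposition is valid with width 3 − 1 = 2.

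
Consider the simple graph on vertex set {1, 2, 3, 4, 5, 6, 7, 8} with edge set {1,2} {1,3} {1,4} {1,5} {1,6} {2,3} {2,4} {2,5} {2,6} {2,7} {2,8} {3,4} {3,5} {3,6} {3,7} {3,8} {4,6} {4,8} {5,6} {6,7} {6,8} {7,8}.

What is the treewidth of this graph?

A width-4 tree decomposition is:
Bags: B1 = {1, 2, 3, 4, 6}  B2 = {2, 3, 4, 6, 8}  B3 = {2, 3, 6, 7, 8}  B4 = {1, 2, 3, 5, 6}
Tree: B1–B2, B2–B3, B1–B4
Each bag holds 5 vertices, so the decomposition has width 4, which upper-bounds the treewidth. For the lower bound, the 5 vertices {2, 3, 4, 6, 8} are pairwise adjacent, and any tree decomposition puts a clique entirely inside one bag — forcing width ≥ 4. Hence tw(G) = 4 exactly.

4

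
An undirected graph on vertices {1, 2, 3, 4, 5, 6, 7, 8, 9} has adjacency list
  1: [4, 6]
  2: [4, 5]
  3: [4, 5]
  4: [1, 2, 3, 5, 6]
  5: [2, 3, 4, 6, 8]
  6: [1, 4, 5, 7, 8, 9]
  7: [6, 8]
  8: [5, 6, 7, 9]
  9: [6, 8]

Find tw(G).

A width-2 tree decomposition is:
Bags: B1 = {4, 5, 6}  B2 = {3, 4, 5}  B3 = {5, 6, 8}  B4 = {6, 8, 9}  B5 = {6, 7, 8}  B6 = {1, 4, 6}  B7 = {2, 4, 5}
Tree: B1–B2, B1–B3, B3–B4, B3–B5, B1–B6, B1–B7
Every bag has size at most 3, so the width is 3 − 1 = 2 and tw(G) ≤ 2. Conversely, {2, 4, 5} is a clique of size 3, and the vertices of any clique must share a bag in every tree decomposition; so some bag has ≥ 3 vertices and tw(G) ≥ 2. The upper and lower bounds meet at 2, so that is the treewidth.

2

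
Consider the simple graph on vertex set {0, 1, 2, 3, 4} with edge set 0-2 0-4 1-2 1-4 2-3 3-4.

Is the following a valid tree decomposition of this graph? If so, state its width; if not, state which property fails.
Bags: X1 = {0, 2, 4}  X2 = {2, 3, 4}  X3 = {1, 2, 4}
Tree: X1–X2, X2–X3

Every vertex of G appears in some bag (union = {0, 1, 2, 3, 4}); every edge is covered by a bag; and for each vertex v the set of bags containing v is connected in the bag tree. The decomposition is therefore valid. The largest bag has 3 vertices, so the width is 2.

Yes; width 2.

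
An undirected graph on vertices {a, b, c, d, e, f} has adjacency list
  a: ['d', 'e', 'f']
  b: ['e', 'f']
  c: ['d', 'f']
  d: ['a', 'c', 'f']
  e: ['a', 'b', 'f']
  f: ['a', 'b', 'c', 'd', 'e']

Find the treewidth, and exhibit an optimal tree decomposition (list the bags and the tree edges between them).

Every bag has size at most 3, so the width is 3 − 1 = 2 and tw(G) ≤ 2. On the other hand G contains the 3-clique {c, d, f}. A clique must lie in a single bag of any decomposition, so no decomposition can have width below 2. The upper and lower bounds meet at 2, so that is the treewidth.

Treewidth 2.
One such decomposition:
Bags: B1 = {a, e, f}  B2 = {b, e, f}  B3 = {a, d, f}  B4 = {c, d, f}
Tree: B1–B2, B1–B3, B3–B4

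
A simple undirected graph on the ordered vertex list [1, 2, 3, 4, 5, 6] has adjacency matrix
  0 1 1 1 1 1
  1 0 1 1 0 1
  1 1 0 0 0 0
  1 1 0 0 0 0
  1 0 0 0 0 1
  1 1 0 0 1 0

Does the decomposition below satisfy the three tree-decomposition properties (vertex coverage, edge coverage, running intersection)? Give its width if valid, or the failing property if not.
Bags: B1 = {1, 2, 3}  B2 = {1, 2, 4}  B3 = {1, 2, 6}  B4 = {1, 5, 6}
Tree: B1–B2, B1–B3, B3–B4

Every vertex of G appears in some bag (union = {1, 2, 3, 4, 5, 6}); every edge is covered by a bag; and for each vertex v the set of bags containing v is connected in the bag tree. The decomposition is therefore valid. The largest bag has 3 vertices, so the width is 2.

Yes; width 2.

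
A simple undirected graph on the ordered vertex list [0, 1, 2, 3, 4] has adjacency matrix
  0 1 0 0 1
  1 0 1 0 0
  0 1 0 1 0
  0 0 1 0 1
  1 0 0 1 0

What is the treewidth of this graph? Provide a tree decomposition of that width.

Treewidth 2.
One such decomposition:
Bags: B1 = {1, 2, 3}  B2 = {0, 1, 3}  B3 = {0, 3, 4}
Tree: B1–B2, B2–B3

Every bag has size at most 3, so the width is 3 − 1 = 2 and tw(G) ≤ 2. The edges 3–2–1–0–4–3 form a cycle, so G is not a tree and its treewidth is at least 2. Therefore the treewidth is 2.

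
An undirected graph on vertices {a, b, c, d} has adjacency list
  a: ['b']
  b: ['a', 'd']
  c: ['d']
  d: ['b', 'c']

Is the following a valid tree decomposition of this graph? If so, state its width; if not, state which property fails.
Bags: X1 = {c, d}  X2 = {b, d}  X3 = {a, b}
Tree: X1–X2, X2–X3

Vertex coverage: the bags together contain {a, b, c, d}, the full vertex set. Edge coverage: each edge of G has both endpoints in at least one bag. Running intersection: for every vertex, the bags containing it form a connected subtree. All three properties hold, so this is a valid tree decomposition of width max|bag| − 1 = 1, and hence tw(G) ≤ 1.

Yes; width 1.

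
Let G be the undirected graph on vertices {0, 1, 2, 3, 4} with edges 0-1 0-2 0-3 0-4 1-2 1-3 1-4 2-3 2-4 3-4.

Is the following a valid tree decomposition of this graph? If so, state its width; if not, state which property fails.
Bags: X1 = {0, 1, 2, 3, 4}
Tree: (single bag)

Yes; width 4.

Checking the three conditions: (i) the bags cover all of {0, 1, 2, 3, 4}; (ii) for each edge, some bag contains both endpoints; (iii) the bags containing any fixed vertex form a subtree. All hold, so the decomposition is valid with width 5 − 1 = 4.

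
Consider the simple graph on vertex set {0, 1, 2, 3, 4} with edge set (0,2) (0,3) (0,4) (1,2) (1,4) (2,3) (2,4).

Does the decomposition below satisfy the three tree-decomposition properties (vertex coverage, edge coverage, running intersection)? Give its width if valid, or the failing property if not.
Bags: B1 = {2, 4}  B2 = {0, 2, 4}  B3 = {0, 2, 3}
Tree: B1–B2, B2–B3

A tree decomposition must satisfy three properties: every vertex lies in some bag; for every edge, both endpoints lie together in some bag; and for every vertex, the bags containing it form a connected subtree. Here vertex 1 appears in no bag, so the decomposition is invalid.

No — vertex 1 appears in no bag.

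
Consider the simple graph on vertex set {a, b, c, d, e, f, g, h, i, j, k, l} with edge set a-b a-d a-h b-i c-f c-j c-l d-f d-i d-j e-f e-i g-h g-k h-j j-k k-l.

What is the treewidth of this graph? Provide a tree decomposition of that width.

Every bag has size at most 4, so the width is 4 − 1 = 3 and tw(G) ≤ 3. For the lower bound: the 4 vertex sets {b,e,i}, {a}, {d}, {c,f,h,j} are disjoint, each induces a connected subgraph, and every pair is joined by at least one edge of G. Contracting each set to a single vertex therefore yields K_{4} as a minor, and since treewidth is minor-monotone, tw(G) ≥ tw(K_{4}) = 3. The upper and lower bounds meet at 3, so that is the treewidth.

Treewidth 3.
One optimal decomposition is:
Bags: B1 = {a, b, e, i}  B2 = {a, d, e, i}  B3 = {a, d, e, f}  B4 = {a, d, f, h}  B5 = {d, f, h, j}  B6 = {c, f, h, j}  B7 = {c, g, h, j}  B8 = {c, g, j, k}  B9 = {c, g, k, l}
Tree: B1–B2, B2–B3, B3–B4, B4–B5, B5–B6, B6–B7, B7–B8, B8–B9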